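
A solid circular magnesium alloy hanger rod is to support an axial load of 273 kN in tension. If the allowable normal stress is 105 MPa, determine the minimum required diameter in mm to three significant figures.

57.5 mm

Required area A ≥ P/σ_allow = 273000/105 = 2600 mm².
For a solid circular section, d ≥ √(4A/π) = 57.54 mm.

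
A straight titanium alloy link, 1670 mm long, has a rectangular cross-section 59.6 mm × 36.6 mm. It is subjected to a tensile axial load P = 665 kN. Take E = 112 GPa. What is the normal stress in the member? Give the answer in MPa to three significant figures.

305 MPa

A = 2181 mm².
σ = N/A = 665000/2181 = 304.9 MPa.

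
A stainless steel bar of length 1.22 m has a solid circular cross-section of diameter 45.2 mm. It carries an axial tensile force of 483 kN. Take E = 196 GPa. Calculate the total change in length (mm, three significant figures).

1.87 mm

A = 1605 mm².
δ_mech = NL/(AE) = 483000·1220/(1605·196000) = 1.874 mm.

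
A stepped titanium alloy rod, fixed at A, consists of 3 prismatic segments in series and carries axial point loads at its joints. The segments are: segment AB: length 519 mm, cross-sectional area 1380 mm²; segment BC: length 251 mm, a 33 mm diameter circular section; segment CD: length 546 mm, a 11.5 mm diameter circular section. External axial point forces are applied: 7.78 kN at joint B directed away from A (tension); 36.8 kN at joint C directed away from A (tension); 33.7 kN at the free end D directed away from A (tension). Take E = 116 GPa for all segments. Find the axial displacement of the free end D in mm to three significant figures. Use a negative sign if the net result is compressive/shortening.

Internal axial forces (sectioning from the free end, tension +): N_CD = 33.7 kN, N_BC = 70.5 kN, N_AB = 78.28 kN.
A_BC = 855.3 mm².
A_CD = 103.9 mm².
δ_AB = 78280·519/(1380·116000) = 0.2538 mm
δ_BC = 70500·251/(855.3·116000) = 0.1784 mm
δ_CD = 33700·546/(103.9·116000) = 1.527 mm
δ = Σδ_i = 1.959 mm.

1.96 mm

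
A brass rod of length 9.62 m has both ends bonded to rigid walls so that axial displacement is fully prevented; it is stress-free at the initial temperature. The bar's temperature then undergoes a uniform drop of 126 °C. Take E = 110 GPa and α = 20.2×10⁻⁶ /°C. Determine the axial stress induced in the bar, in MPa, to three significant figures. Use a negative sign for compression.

Free thermal expansion αLΔT = 20.2e-6 · 9620 · -126 = -24.48 mm.
The walls impose strain ε = −(-24.48)/9620 = 2.5452e-03; σ = Eε = 110000 · 2.5452e-03 = 280 MPa.

280 MPa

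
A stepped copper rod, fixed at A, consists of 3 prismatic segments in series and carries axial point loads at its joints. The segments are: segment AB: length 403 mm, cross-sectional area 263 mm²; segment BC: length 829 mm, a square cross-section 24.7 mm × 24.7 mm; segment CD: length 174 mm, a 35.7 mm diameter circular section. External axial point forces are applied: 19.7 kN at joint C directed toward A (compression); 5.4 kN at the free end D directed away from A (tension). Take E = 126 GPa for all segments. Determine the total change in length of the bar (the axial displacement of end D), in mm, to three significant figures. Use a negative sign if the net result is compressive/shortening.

Internal axial forces (sectioning from the free end, tension +): N_CD = 5.4 kN, N_BC = -14.3 kN, N_AB = -14.3 kN.
A_BC = 610.1 mm².
A_CD = 1001 mm².
δ_AB = -14300·403/(263·126000) = -0.1739 mm
δ_BC = -14300·829/(610.1·126000) = -0.1542 mm
δ_CD = 5400·174/(1001·126000) = 0.00745 mm
δ = Σδ_i = -0.3207 mm.

-0.321 mm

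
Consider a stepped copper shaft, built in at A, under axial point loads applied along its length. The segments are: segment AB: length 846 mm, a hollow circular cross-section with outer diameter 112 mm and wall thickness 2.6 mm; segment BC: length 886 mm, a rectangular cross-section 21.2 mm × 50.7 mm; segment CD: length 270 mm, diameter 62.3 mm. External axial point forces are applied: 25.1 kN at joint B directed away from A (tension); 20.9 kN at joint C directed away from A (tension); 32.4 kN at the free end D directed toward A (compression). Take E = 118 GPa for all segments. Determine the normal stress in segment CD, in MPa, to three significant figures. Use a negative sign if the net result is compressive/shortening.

-10.6 MPa

Internal axial forces (sectioning from the free end, tension +): N_CD = -32.4 kN, N_BC = -11.5 kN, N_AB = 13.6 kN.
A_CD = 3048 mm².
σ_CD = N_CD/A_CD = -32400/3048 = -10.63 MPa.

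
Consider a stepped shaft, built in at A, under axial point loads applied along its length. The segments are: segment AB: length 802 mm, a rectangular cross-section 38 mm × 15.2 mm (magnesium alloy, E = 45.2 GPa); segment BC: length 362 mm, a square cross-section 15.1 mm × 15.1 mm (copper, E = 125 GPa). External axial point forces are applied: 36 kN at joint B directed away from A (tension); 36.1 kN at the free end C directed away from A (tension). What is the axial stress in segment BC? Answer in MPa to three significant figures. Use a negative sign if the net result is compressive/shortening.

Internal axial forces (sectioning from the free end, tension +): N_BC = 36.1 kN, N_AB = 72.1 kN.
A_BC = 228 mm².
σ_BC = N_BC/A_BC = 36100/228 = 158.3 MPa.

158 MPa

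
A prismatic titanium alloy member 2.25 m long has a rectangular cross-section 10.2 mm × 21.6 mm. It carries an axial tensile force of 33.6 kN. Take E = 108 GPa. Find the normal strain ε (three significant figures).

0.00141

A = 220.3 mm².
σ = N/A = 152.5 MPa; ε = σ/E = 152.5/108000 = 1.412e-03.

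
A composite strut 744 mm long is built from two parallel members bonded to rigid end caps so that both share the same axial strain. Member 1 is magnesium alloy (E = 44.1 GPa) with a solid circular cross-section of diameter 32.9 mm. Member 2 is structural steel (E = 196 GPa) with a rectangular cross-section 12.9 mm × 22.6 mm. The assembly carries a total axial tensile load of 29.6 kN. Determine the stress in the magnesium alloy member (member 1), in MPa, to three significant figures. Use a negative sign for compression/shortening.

13.8 MPa

A_1 = 850.1 mm².
A_2 = 291.5 mm².
Equal strain + equilibrium ⇒ each member carries load in proportion to AE: A₁E₁ = 37490000 N, A₂E₂ = 57140000 N, ΣAE = 94630000 N.
σ₁ = P·E₁/ΣAE = 29600·44100/94630000 = 13.79 MPa.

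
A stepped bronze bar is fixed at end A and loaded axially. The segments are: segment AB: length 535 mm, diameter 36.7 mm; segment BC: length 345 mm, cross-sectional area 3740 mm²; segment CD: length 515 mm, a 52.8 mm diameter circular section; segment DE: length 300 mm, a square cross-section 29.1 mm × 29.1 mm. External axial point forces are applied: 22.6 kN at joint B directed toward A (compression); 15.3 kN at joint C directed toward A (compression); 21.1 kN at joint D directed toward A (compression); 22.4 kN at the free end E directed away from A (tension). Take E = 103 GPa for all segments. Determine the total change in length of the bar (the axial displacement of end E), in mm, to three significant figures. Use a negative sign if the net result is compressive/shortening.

Internal axial forces (sectioning from the free end, tension +): N_DE = 22.4 kN, N_CD = 1.3 kN, N_BC = -14 kN, N_AB = -36.6 kN.
A_AB = 1058 mm².
A_CD = 2190 mm².
A_DE = 846.8 mm².
δ_AB = -36600·535/(1058·103000) = -0.1797 mm
δ_BC = -14000·345/(3740·103000) = -0.01254 mm
δ_CD = 1300·515/(2190·103000) = 0.002969 mm
δ_DE = 22400·300/(846.8·103000) = 0.07705 mm
δ = Σδ_i = -0.1122 mm.

-0.112 mm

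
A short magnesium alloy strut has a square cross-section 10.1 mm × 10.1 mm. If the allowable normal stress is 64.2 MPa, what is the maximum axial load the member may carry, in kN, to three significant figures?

6.55 kN

A = 102 mm².
P_max = σ_allow · A = 64.2 · 102 = 6549 N = 6.549 kN.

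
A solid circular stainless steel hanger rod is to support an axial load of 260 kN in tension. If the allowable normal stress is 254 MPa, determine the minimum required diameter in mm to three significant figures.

36.1 mm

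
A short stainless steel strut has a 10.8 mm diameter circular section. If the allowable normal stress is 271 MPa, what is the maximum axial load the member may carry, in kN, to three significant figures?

24.8 kN

A = 91.61 mm².
P_max = σ_allow · A = 271 · 91.61 = 24830 N = 24.83 kN.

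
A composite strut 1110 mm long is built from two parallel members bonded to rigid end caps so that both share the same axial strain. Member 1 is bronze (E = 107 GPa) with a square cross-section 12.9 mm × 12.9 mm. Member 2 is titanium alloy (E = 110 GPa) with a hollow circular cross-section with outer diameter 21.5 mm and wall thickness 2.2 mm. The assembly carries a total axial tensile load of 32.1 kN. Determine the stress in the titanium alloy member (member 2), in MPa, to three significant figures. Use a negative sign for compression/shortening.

A_1 = 166.4 mm².
A_2 = 133.4 mm².
Equal strain + equilibrium ⇒ each member carries load in proportion to AE: A₁E₁ = 17810000 N, A₂E₂ = 14670000 N, ΣAE = 32480000 N.
σ₂ = P·E₂/ΣAE = 32100·110000/32480000 = 108.7 MPa.

109 MPa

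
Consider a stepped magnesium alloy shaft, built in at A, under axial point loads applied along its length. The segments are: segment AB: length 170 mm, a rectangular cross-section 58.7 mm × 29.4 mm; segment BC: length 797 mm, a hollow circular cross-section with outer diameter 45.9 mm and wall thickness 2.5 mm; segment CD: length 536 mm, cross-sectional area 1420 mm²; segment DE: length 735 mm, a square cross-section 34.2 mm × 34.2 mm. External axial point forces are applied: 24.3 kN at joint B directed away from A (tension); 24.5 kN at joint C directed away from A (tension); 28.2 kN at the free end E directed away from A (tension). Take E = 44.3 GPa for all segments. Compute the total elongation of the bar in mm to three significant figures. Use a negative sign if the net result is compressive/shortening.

Internal axial forces (sectioning from the free end, tension +): N_DE = 28.2 kN, N_CD = 28.2 kN, N_BC = 52.7 kN, N_AB = 77 kN.
A_AB = 1726 mm².
A_BC = 340.9 mm².
A_DE = 1170 mm².
δ_AB = 77000·170/(1726·44300) = 0.1712 mm
δ_BC = 52700·797/(340.9·44300) = 2.782 mm
δ_CD = 28200·536/(1420·44300) = 0.2403 mm
δ_DE = 28200·735/(1170·44300) = 0.4 mm
δ = Σδ_i = 3.593 mm.

3.59 mm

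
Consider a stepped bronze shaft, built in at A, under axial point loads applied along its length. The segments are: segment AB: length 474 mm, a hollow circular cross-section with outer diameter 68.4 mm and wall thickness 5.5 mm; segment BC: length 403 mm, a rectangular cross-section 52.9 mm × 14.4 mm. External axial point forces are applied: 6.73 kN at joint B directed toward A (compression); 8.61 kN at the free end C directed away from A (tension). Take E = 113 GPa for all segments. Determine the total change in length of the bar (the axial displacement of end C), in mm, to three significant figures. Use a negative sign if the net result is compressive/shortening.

Internal axial forces (sectioning from the free end, tension +): N_BC = 8.61 kN, N_AB = 1.88 kN.
A_AB = 1087 mm².
A_BC = 761.8 mm².
δ_AB = 1880·474/(1087·113000) = 0.007256 mm
δ_BC = 8610·403/(761.8·113000) = 0.04031 mm
δ = Σδ_i = 0.04757 mm.

0.0476 mm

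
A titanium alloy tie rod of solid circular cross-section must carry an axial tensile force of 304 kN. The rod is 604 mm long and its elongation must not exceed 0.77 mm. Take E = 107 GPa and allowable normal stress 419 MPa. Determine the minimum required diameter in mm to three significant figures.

Required area A ≥ P/σ_allow = 304000/419 = 725.5 mm².
For a solid circular section, d ≥ √(4A/π) = 30.39 mm.
Elongation limit: A ≥ PL/(Eδ_allow) = 304000·604/(107000·0.77) = 2229 mm² ⇒ d ≥ 53.27 mm.
The elongation limit governs.

53.3 mm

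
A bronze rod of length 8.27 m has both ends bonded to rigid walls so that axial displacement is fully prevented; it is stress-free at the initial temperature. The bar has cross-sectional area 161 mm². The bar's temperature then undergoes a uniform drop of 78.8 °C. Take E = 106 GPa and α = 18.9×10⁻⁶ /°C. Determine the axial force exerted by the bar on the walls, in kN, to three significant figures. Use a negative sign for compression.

Free thermal expansion αLΔT = 18.9e-6 · 8270 · -78.8 = -12.32 mm.
The walls impose strain ε = −(-12.32)/8270 = 1.4893e-03; σ = Eε = 106000 · 1.4893e-03 = 157.9 MPa.
Wall reaction R = σ·A = 157.9·161 = 25420 N = 25.42 kN.

25.4 kN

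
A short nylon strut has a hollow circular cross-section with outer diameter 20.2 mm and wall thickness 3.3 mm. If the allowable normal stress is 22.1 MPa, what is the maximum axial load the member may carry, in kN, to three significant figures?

A = 175.2 mm².
P_max = σ_allow · A = 22.1 · 175.2 = 3872 N = 3.872 kN.

3.87 kN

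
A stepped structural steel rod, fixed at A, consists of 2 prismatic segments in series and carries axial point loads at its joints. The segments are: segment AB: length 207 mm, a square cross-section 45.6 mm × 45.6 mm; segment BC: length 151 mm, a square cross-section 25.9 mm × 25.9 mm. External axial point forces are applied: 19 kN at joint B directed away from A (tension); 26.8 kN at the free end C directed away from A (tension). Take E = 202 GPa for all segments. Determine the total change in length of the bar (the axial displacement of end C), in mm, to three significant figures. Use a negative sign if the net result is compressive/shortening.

0.0524 mm

Internal axial forces (sectioning from the free end, tension +): N_BC = 26.8 kN, N_AB = 45.8 kN.
A_AB = 2079 mm².
A_BC = 670.8 mm².
δ_AB = 45800·207/(2079·202000) = 0.02257 mm
δ_BC = 26800·151/(670.8·202000) = 0.02986 mm
δ = Σδ_i = 0.05244 mm.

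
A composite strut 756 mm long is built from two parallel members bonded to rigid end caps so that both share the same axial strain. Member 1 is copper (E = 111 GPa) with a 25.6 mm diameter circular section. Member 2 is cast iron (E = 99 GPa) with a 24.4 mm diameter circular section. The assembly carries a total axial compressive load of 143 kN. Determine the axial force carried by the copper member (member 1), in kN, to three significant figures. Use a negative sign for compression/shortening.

-79.0 kN

A_1 = 514.7 mm².
A_2 = 467.6 mm².
Equal strain + equilibrium ⇒ each member carries load in proportion to AE: A₁E₁ = 57130000 N, A₂E₂ = 46290000 N, ΣAE = 103400000 N.
F₁ = P·A₁E₁/ΣAE = -143000·57130000/103400000 = -79000 N.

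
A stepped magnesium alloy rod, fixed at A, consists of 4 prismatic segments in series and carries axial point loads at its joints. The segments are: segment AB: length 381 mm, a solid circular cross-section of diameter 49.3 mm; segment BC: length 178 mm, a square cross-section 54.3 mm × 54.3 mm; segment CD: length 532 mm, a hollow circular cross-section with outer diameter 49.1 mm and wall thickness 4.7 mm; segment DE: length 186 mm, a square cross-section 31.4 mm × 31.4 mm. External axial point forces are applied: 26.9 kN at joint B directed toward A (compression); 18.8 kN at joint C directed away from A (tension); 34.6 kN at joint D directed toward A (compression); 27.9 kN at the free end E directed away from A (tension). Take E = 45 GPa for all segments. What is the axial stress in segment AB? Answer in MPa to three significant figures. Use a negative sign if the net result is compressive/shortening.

-7.75 MPa

Internal axial forces (sectioning from the free end, tension +): N_DE = 27.9 kN, N_CD = -6.7 kN, N_BC = 12.1 kN, N_AB = -14.8 kN.
A_AB = 1909 mm².
σ_AB = N_AB/A_AB = -14800/1909 = -7.753 MPa.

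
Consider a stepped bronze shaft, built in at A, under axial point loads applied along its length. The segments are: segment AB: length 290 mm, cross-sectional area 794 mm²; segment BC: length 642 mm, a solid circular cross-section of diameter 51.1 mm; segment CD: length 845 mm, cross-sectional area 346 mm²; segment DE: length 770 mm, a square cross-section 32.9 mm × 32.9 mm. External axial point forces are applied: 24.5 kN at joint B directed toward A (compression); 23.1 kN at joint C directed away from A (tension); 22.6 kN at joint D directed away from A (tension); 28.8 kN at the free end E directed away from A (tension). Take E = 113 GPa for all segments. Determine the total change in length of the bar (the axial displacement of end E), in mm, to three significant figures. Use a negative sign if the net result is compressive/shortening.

1.66 mm

Internal axial forces (sectioning from the free end, tension +): N_DE = 28.8 kN, N_CD = 51.4 kN, N_BC = 74.5 kN, N_AB = 50 kN.
A_BC = 2051 mm².
A_DE = 1082 mm².
δ_AB = 50000·290/(794·113000) = 0.1616 mm
δ_BC = 74500·642/(2051·113000) = 0.2064 mm
δ_CD = 51400·845/(346·113000) = 1.111 mm
δ_DE = 28800·770/(1082·113000) = 0.1813 mm
δ = Σδ_i = 1.66 mm.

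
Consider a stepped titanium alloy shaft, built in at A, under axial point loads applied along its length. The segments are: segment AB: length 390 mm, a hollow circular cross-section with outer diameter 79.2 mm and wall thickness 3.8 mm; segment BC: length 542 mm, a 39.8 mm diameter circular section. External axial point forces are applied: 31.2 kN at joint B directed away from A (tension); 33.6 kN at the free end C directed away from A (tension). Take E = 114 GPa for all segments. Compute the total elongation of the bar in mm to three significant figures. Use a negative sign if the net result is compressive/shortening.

0.375 mm

Internal axial forces (sectioning from the free end, tension +): N_BC = 33.6 kN, N_AB = 64.8 kN.
A_AB = 900.1 mm².
A_BC = 1244 mm².
δ_AB = 64800·390/(900.1·114000) = 0.2463 mm
δ_BC = 33600·542/(1244·114000) = 0.1284 mm
δ = Σδ_i = 0.3747 mm.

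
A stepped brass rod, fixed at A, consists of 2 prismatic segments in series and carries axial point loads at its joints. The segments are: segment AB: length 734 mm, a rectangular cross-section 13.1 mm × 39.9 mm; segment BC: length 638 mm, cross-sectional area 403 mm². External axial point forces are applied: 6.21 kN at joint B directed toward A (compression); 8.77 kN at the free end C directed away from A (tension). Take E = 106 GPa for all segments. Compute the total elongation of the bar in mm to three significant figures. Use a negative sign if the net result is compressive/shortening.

0.165 mm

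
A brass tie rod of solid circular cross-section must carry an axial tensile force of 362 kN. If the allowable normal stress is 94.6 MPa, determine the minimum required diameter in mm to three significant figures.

69.8 mm

Required area A ≥ P/σ_allow = 362000/94.6 = 3827 mm².
For a solid circular section, d ≥ √(4A/π) = 69.8 mm.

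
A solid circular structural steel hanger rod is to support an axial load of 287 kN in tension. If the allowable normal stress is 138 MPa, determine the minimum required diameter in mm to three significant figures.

51.5 mm

Required area A ≥ P/σ_allow = 287000/138 = 2080 mm².
For a solid circular section, d ≥ √(4A/π) = 51.46 mm.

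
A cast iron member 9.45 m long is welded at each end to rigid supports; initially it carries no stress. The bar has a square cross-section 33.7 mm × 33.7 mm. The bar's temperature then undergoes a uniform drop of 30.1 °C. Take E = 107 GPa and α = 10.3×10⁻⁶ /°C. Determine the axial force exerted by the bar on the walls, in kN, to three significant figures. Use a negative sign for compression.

Free thermal expansion αLΔT = 10.3e-6 · 9450 · -30.1 = -2.93 mm.
The walls impose strain ε = −(-2.93)/9450 = 3.1003e-04; σ = Eε = 107000 · 3.1003e-04 = 33.17 MPa.
Wall reaction R = σ·A = 33.17·1136 = 37670 N = 37.67 kN.

37.7 kN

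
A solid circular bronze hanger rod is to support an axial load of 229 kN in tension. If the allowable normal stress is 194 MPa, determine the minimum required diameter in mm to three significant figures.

Required area A ≥ P/σ_allow = 229000/194 = 1180 mm².
For a solid circular section, d ≥ √(4A/π) = 38.77 mm.

38.8 mm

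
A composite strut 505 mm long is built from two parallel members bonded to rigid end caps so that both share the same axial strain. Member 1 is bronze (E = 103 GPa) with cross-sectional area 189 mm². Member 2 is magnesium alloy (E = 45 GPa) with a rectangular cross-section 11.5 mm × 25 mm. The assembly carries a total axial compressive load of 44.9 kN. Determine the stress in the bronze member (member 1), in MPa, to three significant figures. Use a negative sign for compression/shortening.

-143 MPa

A_2 = 287.5 mm².
Equal strain + equilibrium ⇒ each member carries load in proportion to AE: A₁E₁ = 19470000 N, A₂E₂ = 12940000 N, ΣAE = 32400000 N.
σ₁ = P·E₁/ΣAE = -44900·103000/32400000 = -142.7 MPa.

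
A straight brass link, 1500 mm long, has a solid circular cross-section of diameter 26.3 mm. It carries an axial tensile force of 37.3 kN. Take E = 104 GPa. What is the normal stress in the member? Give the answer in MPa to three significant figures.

68.7 MPa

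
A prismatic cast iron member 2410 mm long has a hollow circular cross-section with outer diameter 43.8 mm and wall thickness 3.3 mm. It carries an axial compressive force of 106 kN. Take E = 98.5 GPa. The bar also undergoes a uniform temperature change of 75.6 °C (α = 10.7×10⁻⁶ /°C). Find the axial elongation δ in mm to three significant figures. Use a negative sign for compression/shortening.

A = 419.9 mm².
δ_mech = NL/(AE) = -106000·2410/(419.9·98500) = -6.177 mm.
δ_thermal = αLΔT = 10.7e-6·2410·75.6 = 1.949 mm.
δ = δ_mech + δ_thermal = -4.227 mm.

-4.23 mm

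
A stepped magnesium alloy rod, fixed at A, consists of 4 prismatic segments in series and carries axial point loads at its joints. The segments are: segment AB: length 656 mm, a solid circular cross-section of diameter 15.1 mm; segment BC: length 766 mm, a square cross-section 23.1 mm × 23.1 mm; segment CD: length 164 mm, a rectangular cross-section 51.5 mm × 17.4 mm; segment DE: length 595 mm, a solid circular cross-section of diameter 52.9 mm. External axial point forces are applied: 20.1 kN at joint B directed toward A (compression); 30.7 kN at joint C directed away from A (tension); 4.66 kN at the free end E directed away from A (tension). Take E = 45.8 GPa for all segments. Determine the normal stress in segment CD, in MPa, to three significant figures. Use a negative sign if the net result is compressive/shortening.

Internal axial forces (sectioning from the free end, tension +): N_DE = 4.66 kN, N_CD = 4.66 kN, N_BC = 35.36 kN, N_AB = 15.26 kN.
A_CD = 896.1 mm².
σ_CD = N_CD/A_CD = 4660/896.1 = 5.2 MPa.

5.20 MPa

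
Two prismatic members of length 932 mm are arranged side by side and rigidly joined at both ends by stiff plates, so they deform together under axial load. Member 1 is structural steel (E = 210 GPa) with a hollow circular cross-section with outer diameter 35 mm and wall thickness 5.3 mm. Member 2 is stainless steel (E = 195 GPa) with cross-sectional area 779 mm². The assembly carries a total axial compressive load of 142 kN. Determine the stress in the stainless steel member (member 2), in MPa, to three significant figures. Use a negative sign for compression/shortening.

A_1 = 494.5 mm².
Equal strain + equilibrium ⇒ each member carries load in proportion to AE: A₁E₁ = 103800000 N, A₂E₂ = 151900000 N, ΣAE = 255800000 N.
σ₂ = P·E₂/ΣAE = -142000·195000/255800000 = -108.3 MPa.

-108 MPa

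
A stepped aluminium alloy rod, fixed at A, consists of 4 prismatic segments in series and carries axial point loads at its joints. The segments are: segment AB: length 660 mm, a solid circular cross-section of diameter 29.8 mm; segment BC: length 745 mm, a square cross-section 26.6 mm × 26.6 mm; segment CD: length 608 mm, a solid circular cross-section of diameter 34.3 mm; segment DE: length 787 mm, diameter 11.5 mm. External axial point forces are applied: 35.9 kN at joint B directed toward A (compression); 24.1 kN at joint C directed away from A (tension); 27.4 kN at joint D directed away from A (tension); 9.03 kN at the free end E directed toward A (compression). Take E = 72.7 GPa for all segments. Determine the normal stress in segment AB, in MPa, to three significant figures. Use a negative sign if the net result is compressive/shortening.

9.42 MPa

Internal axial forces (sectioning from the free end, tension +): N_DE = -9.03 kN, N_CD = 18.37 kN, N_BC = 42.47 kN, N_AB = 6.57 kN.
A_AB = 697.5 mm².
σ_AB = N_AB/A_AB = 6570/697.5 = 9.42 MPa.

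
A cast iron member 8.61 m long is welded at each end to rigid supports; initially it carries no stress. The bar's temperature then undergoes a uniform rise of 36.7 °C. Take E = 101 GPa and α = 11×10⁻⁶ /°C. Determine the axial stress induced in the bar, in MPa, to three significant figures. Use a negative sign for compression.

-40.8 MPa

Free thermal expansion αLΔT = 11e-6 · 8610 · 36.7 = 3.476 mm.
The walls impose strain ε = −(3.476)/8610 = -4.0370e-04; σ = Eε = 101000 · -4.0370e-04 = -40.77 MPa.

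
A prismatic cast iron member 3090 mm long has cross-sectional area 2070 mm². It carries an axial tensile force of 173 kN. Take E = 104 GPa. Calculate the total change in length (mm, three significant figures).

2.48 mm

δ_mech = NL/(AE) = 173000·3090/(2070·104000) = 2.483 mm.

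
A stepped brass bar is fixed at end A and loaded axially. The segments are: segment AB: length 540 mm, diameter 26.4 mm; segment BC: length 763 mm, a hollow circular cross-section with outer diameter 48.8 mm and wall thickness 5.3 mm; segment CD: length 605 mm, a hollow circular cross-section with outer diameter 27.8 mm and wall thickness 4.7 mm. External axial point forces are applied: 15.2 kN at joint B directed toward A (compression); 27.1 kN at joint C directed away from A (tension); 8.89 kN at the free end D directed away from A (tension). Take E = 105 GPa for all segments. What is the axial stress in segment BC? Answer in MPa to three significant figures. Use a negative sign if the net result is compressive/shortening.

49.7 MPa

Internal axial forces (sectioning from the free end, tension +): N_CD = 8.89 kN, N_BC = 35.99 kN, N_AB = 20.79 kN.
A_BC = 724.3 mm².
σ_BC = N_BC/A_BC = 35990/724.3 = 49.69 MPa.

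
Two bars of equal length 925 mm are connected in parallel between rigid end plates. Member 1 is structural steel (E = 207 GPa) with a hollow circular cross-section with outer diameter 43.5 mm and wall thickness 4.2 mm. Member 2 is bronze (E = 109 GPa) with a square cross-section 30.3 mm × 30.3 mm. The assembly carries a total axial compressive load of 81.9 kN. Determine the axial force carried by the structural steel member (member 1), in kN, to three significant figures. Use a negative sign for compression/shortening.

A_1 = 518.6 mm².
A_2 = 918.1 mm².
Equal strain + equilibrium ⇒ each member carries load in proportion to AE: A₁E₁ = 107300000 N, A₂E₂ = 100100000 N, ΣAE = 207400000 N.
F₁ = P·A₁E₁/ΣAE = -81900·107300000/207400000 = -42390 N.

-42.4 kN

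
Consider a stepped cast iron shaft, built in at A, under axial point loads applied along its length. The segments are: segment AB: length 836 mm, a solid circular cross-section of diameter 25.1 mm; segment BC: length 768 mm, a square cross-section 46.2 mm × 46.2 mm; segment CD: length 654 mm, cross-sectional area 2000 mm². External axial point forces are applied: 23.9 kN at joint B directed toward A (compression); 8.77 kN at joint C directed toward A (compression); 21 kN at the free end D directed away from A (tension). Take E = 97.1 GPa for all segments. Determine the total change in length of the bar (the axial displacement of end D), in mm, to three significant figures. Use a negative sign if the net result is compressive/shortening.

Internal axial forces (sectioning from the free end, tension +): N_CD = 21 kN, N_BC = 12.23 kN, N_AB = -11.67 kN.
A_AB = 494.8 mm².
A_BC = 2134 mm².
δ_AB = -11670·836/(494.8·97100) = -0.2031 mm
δ_BC = 12230·768/(2134·97100) = 0.04532 mm
δ_CD = 21000·654/(2000·97100) = 0.07072 mm
δ = Σδ_i = -0.08702 mm.

-0.0870 mm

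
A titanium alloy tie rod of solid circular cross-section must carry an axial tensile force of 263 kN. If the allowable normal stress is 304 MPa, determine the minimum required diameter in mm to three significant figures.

33.2 mm

Required area A ≥ P/σ_allow = 263000/304 = 865.1 mm².
For a solid circular section, d ≥ √(4A/π) = 33.19 mm.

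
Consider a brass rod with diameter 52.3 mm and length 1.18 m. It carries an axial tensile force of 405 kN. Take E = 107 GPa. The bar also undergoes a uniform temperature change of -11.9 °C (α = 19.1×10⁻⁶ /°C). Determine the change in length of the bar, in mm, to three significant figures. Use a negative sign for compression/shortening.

1.81 mm

A = 2148 mm².
δ_mech = NL/(AE) = 405000·1180/(2148·107000) = 2.079 mm.
δ_thermal = αLΔT = 19.1e-6·1180·-11.9 = -0.2682 mm.
δ = δ_mech + δ_thermal = 1.811 mm.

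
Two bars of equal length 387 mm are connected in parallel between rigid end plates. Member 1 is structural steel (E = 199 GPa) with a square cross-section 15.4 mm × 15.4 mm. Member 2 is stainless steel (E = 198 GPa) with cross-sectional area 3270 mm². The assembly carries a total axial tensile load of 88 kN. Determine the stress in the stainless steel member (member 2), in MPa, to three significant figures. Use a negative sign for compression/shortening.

A_1 = 237.2 mm².
Equal strain + equilibrium ⇒ each member carries load in proportion to AE: A₁E₁ = 47190000 N, A₂E₂ = 647500000 N, ΣAE = 694700000 N.
σ₂ = P·E₂/ΣAE = 88000·198000/694700000 = 25.08 MPa.

25.1 MPa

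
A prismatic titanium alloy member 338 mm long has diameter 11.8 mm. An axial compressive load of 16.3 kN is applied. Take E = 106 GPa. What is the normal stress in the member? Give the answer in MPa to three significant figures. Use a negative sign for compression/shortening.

A = 109.4 mm².
σ = N/A = -16300/109.4 = -149.1 MPa.

-149 MPa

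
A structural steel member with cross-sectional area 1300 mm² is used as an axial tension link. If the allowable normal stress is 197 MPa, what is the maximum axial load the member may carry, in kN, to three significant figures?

P_max = σ_allow · A = 197 · 1300 = 256100 N = 256.1 kN.

256 kN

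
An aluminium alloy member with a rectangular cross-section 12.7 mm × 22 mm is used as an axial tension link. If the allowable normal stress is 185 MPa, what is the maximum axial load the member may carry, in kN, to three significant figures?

51.7 kN

A = 279.4 mm².
P_max = σ_allow · A = 185 · 279.4 = 51690 N = 51.69 kN.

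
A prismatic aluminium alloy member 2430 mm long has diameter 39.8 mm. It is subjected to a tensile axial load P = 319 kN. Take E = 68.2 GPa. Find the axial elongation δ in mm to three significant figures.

A = 1244 mm².
δ_mech = NL/(AE) = 319000·2430/(1244·68200) = 9.136 mm.

9.14 mm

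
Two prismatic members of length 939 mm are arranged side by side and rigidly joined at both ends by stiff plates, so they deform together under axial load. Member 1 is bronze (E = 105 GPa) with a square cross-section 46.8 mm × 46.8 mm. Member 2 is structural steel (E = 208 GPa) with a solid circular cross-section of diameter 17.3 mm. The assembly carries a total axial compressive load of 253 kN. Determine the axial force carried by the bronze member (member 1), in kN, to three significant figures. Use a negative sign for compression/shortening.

A_1 = 2190 mm².
A_2 = 235.1 mm².
Equal strain + equilibrium ⇒ each member carries load in proportion to AE: A₁E₁ = 230000000 N, A₂E₂ = 48890000 N, ΣAE = 278900000 N.
F₁ = P·A₁E₁/ΣAE = -253000·230000000/278900000 = -208600 N.

-209 kN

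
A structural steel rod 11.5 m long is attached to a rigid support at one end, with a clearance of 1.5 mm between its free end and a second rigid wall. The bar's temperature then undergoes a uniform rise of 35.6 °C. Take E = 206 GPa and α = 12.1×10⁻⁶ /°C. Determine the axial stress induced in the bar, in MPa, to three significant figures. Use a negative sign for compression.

-61.9 MPa

Free thermal expansion αLΔT = 12.1e-6 · 11500 · 35.6 = 4.954 mm.
The walls engage after the gap closes; constrained expansion = 4.954 − 1.5 = 3.454 mm.
The walls impose strain ε = −(3.454)/11500 = -3.0033e-04; σ = Eε = 206000 · -3.0033e-04 = -61.87 MPa.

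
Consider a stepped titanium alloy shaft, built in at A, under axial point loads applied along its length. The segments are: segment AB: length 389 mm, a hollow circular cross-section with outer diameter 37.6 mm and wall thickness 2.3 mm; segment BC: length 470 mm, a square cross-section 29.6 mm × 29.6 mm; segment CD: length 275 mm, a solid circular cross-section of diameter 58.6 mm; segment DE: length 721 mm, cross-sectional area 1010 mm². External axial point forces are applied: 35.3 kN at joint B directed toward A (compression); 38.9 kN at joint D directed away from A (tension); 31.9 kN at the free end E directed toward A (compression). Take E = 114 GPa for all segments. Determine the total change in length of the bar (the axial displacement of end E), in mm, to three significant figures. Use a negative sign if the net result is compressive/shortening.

-0.539 mm

Internal axial forces (sectioning from the free end, tension +): N_DE = -31.9 kN, N_CD = 7 kN, N_BC = 7 kN, N_AB = -28.3 kN.
A_AB = 255.1 mm².
A_BC = 876.2 mm².
A_CD = 2697 mm².
δ_AB = -28300·389/(255.1·114000) = -0.3786 mm
δ_BC = 7000·470/(876.2·114000) = 0.03294 mm
δ_CD = 7000·275/(2697·114000) = 0.006261 mm
δ_DE = -31900·721/(1010·114000) = -0.1998 mm
δ = Σδ_i = -0.5392 mm.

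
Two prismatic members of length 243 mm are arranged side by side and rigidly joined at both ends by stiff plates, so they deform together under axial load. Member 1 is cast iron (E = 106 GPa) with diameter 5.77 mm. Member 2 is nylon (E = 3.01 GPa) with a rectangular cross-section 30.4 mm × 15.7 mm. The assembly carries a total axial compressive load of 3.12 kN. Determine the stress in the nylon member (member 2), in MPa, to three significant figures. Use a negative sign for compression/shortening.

-2.23 MPa

A_1 = 26.15 mm².
A_2 = 477.3 mm².
Equal strain + equilibrium ⇒ each member carries load in proportion to AE: A₁E₁ = 2772000 N, A₂E₂ = 1437000 N, ΣAE = 4208000 N.
σ₂ = P·E₂/ΣAE = -3120·3010/4208000 = -2.232 MPa.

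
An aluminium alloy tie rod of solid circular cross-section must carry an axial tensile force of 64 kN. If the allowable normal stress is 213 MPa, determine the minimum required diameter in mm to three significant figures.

Required area A ≥ P/σ_allow = 64000/213 = 300.5 mm².
For a solid circular section, d ≥ √(4A/π) = 19.56 mm.

19.6 mm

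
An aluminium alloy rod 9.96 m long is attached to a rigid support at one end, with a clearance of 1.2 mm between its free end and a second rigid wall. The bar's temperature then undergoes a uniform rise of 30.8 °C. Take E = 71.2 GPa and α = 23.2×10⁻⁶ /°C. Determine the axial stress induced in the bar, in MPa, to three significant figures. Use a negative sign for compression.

Free thermal expansion αLΔT = 23.2e-6 · 9960 · 30.8 = 7.117 mm.
The walls engage after the gap closes; constrained expansion = 7.117 − 1.2 = 5.917 mm.
The walls impose strain ε = −(5.917)/9960 = -5.9408e-04; σ = Eε = 71200 · -5.9408e-04 = -42.3 MPa.

-42.3 MPa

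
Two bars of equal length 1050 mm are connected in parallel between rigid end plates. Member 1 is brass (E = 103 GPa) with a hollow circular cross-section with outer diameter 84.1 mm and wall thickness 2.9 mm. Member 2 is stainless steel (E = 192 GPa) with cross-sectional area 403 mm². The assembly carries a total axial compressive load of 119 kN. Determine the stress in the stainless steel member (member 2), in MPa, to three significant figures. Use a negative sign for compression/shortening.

A_1 = 739.8 mm².
Equal strain + equilibrium ⇒ each member carries load in proportion to AE: A₁E₁ = 76200000 N, A₂E₂ = 77380000 N, ΣAE = 153600000 N.
σ₂ = P·E₂/ΣAE = -119000·192000/153600000 = -148.8 MPa.

-149 MPa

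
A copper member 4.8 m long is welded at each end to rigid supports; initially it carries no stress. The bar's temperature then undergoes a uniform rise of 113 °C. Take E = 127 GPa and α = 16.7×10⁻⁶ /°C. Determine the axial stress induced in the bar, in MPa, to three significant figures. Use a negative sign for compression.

-240 MPa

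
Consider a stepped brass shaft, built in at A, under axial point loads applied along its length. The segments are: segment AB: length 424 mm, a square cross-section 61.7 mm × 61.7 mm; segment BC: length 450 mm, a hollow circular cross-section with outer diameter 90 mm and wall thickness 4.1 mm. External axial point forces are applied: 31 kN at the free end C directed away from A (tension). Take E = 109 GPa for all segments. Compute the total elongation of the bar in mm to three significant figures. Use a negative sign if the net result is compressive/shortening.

0.147 mm

Internal axial forces (sectioning from the free end, tension +): N_BC = 31 kN, N_AB = 31 kN.
A_AB = 3807 mm².
A_BC = 1106 mm².
δ_AB = 31000·424/(3807·109000) = 0.03168 mm
δ_BC = 31000·450/(1106·109000) = 0.1157 mm
δ = Σδ_i = 0.1473 mm.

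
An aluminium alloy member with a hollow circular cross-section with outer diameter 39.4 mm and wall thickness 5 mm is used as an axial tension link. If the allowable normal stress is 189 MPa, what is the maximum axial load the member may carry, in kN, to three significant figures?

102 kN

A = 540.4 mm².
P_max = σ_allow · A = 189 · 540.4 = 102100 N = 102.1 kN.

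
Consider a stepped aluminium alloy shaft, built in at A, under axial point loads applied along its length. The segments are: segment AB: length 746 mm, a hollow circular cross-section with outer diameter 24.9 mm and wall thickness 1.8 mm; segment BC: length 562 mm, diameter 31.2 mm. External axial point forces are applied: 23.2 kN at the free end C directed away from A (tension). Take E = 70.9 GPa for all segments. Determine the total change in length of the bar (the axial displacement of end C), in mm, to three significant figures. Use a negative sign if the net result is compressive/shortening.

Internal axial forces (sectioning from the free end, tension +): N_BC = 23.2 kN, N_AB = 23.2 kN.
A_AB = 130.6 mm².
A_BC = 764.5 mm².
δ_AB = 23200·746/(130.6·70900) = 1.869 mm
δ_BC = 23200·562/(764.5·70900) = 0.2405 mm
δ = Σδ_i = 2.109 mm.

2.11 mm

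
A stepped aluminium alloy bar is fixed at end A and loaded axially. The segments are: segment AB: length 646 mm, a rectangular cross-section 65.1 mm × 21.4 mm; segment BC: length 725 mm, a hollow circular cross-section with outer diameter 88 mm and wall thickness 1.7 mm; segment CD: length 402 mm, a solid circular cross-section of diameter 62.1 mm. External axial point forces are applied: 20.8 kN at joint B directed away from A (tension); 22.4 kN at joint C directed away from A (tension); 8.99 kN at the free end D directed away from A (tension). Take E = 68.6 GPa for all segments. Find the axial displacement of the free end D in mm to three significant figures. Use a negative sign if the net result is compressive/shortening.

Internal axial forces (sectioning from the free end, tension +): N_CD = 8.99 kN, N_BC = 31.39 kN, N_AB = 52.19 kN.
A_AB = 1393 mm².
A_BC = 460.9 mm².
A_CD = 3029 mm².
δ_AB = 52190·646/(1393·68600) = 0.3528 mm
δ_BC = 31390·725/(460.9·68600) = 0.7198 mm
δ_CD = 8990·402/(3029·68600) = 0.01739 mm
δ = Σδ_i = 1.09 mm.

1.09 mm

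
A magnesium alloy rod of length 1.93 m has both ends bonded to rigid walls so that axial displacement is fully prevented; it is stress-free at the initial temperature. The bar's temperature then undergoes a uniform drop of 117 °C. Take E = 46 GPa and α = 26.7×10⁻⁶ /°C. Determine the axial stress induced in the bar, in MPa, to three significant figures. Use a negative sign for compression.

Free thermal expansion αLΔT = 26.7e-6 · 1930 · -117 = -6.029 mm.
The walls impose strain ε = −(-6.029)/1930 = 3.1239e-03; σ = Eε = 46000 · 3.1239e-03 = 143.7 MPa.

144 MPa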